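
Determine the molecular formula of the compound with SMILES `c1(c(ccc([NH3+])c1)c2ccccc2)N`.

Heavy atoms from the SMILES: 12 C, 2 N.
Implicit hydrogens by atom environment:
  8 × C (aromatic): 1 H each → 8
  4 × C (aromatic): no H
  1 × N (charge +1): 3 H
  1 × N: 2 H
  Total hydrogens = 13.
Net charge +1.
Molecular formula: C12H13N2+

C12H13N2+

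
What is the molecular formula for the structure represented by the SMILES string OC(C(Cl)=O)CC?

C4H7ClO2

Heavy atoms from the SMILES: 4 C, 1 Cl, 2 O.
Implicit hydrogens by atom environment:
  1 × C: 3 H
  1 × C: 2 H
  1 × C: 1 H
  1 × C: no H
  1 × Cl: no H
  1 × O: 1 H
  1 × O: no H
  Total hydrogens = 7.
Molecular formula: C4H7ClO2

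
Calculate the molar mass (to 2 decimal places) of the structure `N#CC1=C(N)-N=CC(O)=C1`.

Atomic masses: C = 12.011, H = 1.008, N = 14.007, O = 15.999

135.13

Molecular formula: C6H5N3O.
M = 6×12.011 + 5×1.008 + 3×14.007 + 1×15.999 = 135.13 g/mol.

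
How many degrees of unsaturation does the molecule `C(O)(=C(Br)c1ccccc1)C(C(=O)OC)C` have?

Molecular formula from the SMILES: C12H13BrO3.
DoU = (2C + 2 + N − H − X)/2 = (2·12 + 2 + 0 − 13 − 1)/2 = 12/2 = 6.
(Structurally: 1 ring(s) + 5 π bond(s) = 6.)

6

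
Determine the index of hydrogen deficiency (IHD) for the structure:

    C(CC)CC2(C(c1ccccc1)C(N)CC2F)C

5

Molecular formula from the SMILES: C16H24FN.
DoU = (2C + 2 + N − H − X)/2 = (2·16 + 2 + 1 − 24 − 1)/2 = 10/2 = 5.
(Structurally: 2 ring(s) + 3 π bond(s) = 5.)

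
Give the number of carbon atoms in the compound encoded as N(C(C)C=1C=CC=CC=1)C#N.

The symbol for carbon appears 9 times in the SMILES.

9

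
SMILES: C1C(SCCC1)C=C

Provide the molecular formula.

C7H12S

Heavy atoms from the SMILES: 7 C, 1 S.
Implicit hydrogens by atom environment:
  5 × C: 2 H each → 10
  2 × C: 1 H each → 2
  1 × S: no H
  Total hydrogens = 12.
Molecular formula: C7H12S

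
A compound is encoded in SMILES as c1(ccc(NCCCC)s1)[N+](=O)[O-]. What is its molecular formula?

C8H12N2O2S

Heavy atoms from the SMILES: 8 C, 2 N, 2 O, 1 S.
Implicit hydrogens by atom environment:
  3 × C: 2 H each → 6
  2 × C (aromatic): 1 H each → 2
  2 × C (aromatic): no H
  1 × C: 3 H
  1 × N: 1 H
  1 × N (charge +1): no H
  1 × O: no H
  1 × O (charge -1): no H
  1 × S (aromatic): no H
  Total hydrogens = 12.
Molecular formula: C8H12N2O2S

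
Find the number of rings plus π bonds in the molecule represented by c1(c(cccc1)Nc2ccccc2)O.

8

Molecular formula from the SMILES: C12H11NO.
DoU = (2C + 2 + N − H − X)/2 = (2·12 + 2 + 1 − 11 − 0)/2 = 16/2 = 8.
(Structurally: 2 ring(s) + 6 π bond(s) = 8.)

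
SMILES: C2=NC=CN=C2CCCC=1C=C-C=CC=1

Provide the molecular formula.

C13H14N2

Heavy atoms from the SMILES: 13 C, 2 N.
Implicit hydrogens by atom environment:
  8 × C (aromatic): 1 H each → 8
  3 × C: 2 H each → 6
  2 × C (aromatic): no H
  2 × N (aromatic): no H
  Total hydrogens = 14.
Molecular formula: C13H14N2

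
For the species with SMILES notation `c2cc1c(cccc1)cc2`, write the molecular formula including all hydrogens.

C10H8

Heavy atoms from the SMILES: 10 C.
Implicit hydrogens by atom environment:
  8 × C (aromatic): 1 H each → 8
  2 × C (aromatic): no H
  Total hydrogens = 8.
Molecular formula: C10H8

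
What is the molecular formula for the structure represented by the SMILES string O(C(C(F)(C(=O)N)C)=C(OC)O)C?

Heavy atoms from the SMILES: 7 C, 1 F, 1 N, 4 O.
Implicit hydrogens by atom environment:
  4 × C: no H
  3 × C: 3 H each → 9
  3 × O: no H
  1 × F: no H
  1 × N: 2 H
  1 × O: 1 H
  Total hydrogens = 12.
Molecular formula: C7H12FNO4

C7H12FNO4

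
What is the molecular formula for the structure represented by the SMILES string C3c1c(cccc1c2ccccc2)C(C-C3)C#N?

C17H15N

Heavy atoms from the SMILES: 17 C, 1 N.
Implicit hydrogens by atom environment:
  8 × C (aromatic): 1 H each → 8
  4 × C (aromatic): no H
  3 × C: 2 H each → 6
  1 × C: 1 H
  1 × C: no H
  1 × N: no H
  Total hydrogens = 15.
Molecular formula: C17H15N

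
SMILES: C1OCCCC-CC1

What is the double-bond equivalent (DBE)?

1

Molecular formula from the SMILES: C7H14O.
DoU = (2C + 2 + N − H − X)/2 = (2·7 + 2 + 0 − 14 − 0)/2 = 2/2 = 1.
(Structurally: 1 ring(s) + 0 π bond(s) = 1.)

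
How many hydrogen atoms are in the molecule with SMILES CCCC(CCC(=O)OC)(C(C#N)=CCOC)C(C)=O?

Hydrogens are implicit in SMILES; fill each atom to its normal valence:
  5 × C: 2 H each → 10
  5 × C: no H
  4 × C: 3 H each → 12
  4 × O: no H
  1 × C: 1 H
  1 × N: no H
  Total hydrogens = 23.

23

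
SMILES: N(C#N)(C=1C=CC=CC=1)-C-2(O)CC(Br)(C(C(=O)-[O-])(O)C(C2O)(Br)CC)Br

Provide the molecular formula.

Heavy atoms from the SMILES: 3 Br, 16 C, 2 N, 5 O.
Implicit hydrogens by atom environment:
  6 × C: no H
  5 × C (aromatic): 1 H each → 5
  3 × Br: no H
  3 × O: 1 H each → 3
  2 × C: 2 H each → 4
  2 × N: no H
  1 × C: 3 H
  1 × C: 1 H
  1 × C (aromatic): no H
  1 × O: no H
  1 × O (charge -1): no H
  Total hydrogens = 16.
Net charge -1.
Molecular formula: C16H16Br3N2O5-

C16H16Br3N2O5-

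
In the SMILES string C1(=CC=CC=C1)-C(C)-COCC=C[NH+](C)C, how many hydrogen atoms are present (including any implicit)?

22

Hydrogens are implicit in SMILES; fill each atom to its normal valence:
  5 × C (aromatic): 1 H each → 5
  3 × C: 3 H each → 9
  3 × C: 1 H each → 3
  2 × C: 2 H each → 4
  1 × C (aromatic): no H
  1 × N (charge +1): 1 H
  1 × O: no H
  Total hydrogens = 22.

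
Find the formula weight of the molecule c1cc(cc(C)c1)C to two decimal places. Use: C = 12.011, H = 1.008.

106.17

Molecular formula: C8H10.
M = 8×12.011 + 10×1.008 = 106.17 g/mol.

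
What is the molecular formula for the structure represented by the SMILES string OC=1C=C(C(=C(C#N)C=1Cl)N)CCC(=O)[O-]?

C10H8ClN2O3-

Heavy atoms from the SMILES: 10 C, 1 Cl, 2 N, 3 O.
Implicit hydrogens by atom environment:
  5 × C (aromatic): no H
  2 × C: 2 H each → 4
  2 × C: no H
  1 × C (aromatic): 1 H
  1 × Cl: no H
  1 × N: 2 H
  1 × N: no H
  1 × O: 1 H
  1 × O: no H
  1 × O (charge -1): no H
  Total hydrogens = 8.
Net charge -1.
Molecular formula: C10H8ClN2O3-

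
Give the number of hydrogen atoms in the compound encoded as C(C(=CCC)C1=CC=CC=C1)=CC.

Hydrogens are implicit in SMILES; fill each atom to its normal valence:
  5 × C (aromatic): 1 H each → 5
  3 × C: 1 H each → 3
  2 × C: 3 H each → 6
  1 × C: 2 H
  1 × C: no H
  1 × C (aromatic): no H
  Total hydrogens = 16.

16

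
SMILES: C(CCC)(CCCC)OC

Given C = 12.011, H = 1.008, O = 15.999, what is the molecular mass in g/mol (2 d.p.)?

144.26

Molecular formula: C9H20O.
M = 9×12.011 + 20×1.008 + 1×15.999 = 144.26 g/mol.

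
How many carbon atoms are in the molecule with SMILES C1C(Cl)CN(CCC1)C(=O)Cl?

7

The symbol for carbon appears 7 times in the SMILES. (Cl is a single chlorine, not C + l.)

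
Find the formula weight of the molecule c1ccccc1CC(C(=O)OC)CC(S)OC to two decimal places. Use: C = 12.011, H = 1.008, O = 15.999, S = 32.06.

Molecular formula: C13H18O3S.
M = 13×12.011 + 18×1.008 + 3×15.999 + 1×32.06 = 254.34 g/mol.

254.34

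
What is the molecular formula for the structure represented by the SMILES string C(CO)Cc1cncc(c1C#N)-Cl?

C9H9ClN2O

Heavy atoms from the SMILES: 9 C, 1 Cl, 2 N, 1 O.
Implicit hydrogens by atom environment:
  3 × C: 2 H each → 6
  3 × C (aromatic): no H
  2 × C (aromatic): 1 H each → 2
  1 × C: no H
  1 × Cl: no H
  1 × N (aromatic): no H
  1 × N: no H
  1 × O: 1 H
  Total hydrogens = 9.
Molecular formula: C9H9ClN2O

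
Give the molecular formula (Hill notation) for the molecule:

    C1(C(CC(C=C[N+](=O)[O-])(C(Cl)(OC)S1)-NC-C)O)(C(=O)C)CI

C13H20ClIN2O5S

Heavy atoms from the SMILES: 13 C, 1 Cl, 1 I, 2 N, 5 O, 1 S.
Implicit hydrogens by atom environment:
  4 × C: no H
  3 × C: 3 H each → 9
  3 × C: 2 H each → 6
  3 × C: 1 H each → 3
  3 × O: no H
  1 × Cl: no H
  1 × I: no H
  1 × N: 1 H
  1 × N (charge +1): no H
  1 × O: 1 H
  1 × O (charge -1): no H
  1 × S: no H
  Total hydrogens = 20.
Molecular formula: C13H20ClIN2O5S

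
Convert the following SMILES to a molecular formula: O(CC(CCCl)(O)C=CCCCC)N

C10H20ClNO2

Heavy atoms from the SMILES: 10 C, 1 Cl, 1 N, 2 O.
Implicit hydrogens by atom environment:
  6 × C: 2 H each → 12
  2 × C: 1 H each → 2
  1 × C: 3 H
  1 × C: no H
  1 × Cl: no H
  1 × N: 2 H
  1 × O: 1 H
  1 × O: no H
  Total hydrogens = 20.
Molecular formula: C10H20ClNO2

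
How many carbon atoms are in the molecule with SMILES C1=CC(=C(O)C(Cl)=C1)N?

The symbol for carbon appears 6 times in the SMILES. (Cl is a single chlorine, not C + l.)

6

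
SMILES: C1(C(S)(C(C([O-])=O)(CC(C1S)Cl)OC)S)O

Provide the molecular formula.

Heavy atoms from the SMILES: 8 C, 1 Cl, 4 O, 3 S.
Implicit hydrogens by atom environment:
  3 × C: 1 H each → 3
  3 × C: no H
  3 × S: 1 H each → 3
  2 × O: no H
  1 × C: 3 H
  1 × C: 2 H
  1 × Cl: no H
  1 × O: 1 H
  1 × O (charge -1): no H
  Total hydrogens = 12.
Net charge -1.
Molecular formula: C8H12ClO4S3-

C8H12ClO4S3-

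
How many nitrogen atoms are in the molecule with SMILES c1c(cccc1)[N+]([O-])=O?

The symbol for nitrogen appears 1 time in the SMILES.

1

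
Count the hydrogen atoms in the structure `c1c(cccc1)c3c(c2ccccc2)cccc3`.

14

Hydrogens are implicit in SMILES; fill each atom to its normal valence:
  14 × C (aromatic): 1 H each → 14
  4 × C (aromatic): no H
  Total hydrogens = 14.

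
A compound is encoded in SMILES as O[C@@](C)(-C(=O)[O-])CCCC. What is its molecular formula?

C7H13O3-

Heavy atoms from the SMILES: 7 C, 3 O.
Implicit hydrogens by atom environment:
  3 × C: 2 H each → 6
  2 × C: 3 H each → 6
  2 × C: no H
  1 × O: 1 H
  1 × O: no H
  1 × O (charge -1): no H
  Total hydrogens = 13.
Net charge -1.
Molecular formula: C7H13O3-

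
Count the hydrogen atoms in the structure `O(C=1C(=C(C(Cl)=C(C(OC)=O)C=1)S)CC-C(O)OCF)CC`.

18

Hydrogens are implicit in SMILES; fill each atom to its normal valence:
  5 × C (aromatic): no H
  4 × C: 2 H each → 8
  4 × O: no H
  2 × C: 3 H each → 6
  1 × C (aromatic): 1 H
  1 × C: 1 H
  1 × C: no H
  1 × Cl: no H
  1 × F: no H
  1 × O: 1 H
  1 × S: 1 H
  Total hydrogens = 18.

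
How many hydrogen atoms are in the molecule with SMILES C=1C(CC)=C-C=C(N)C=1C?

13

Hydrogens are implicit in SMILES; fill each atom to its normal valence:
  3 × C (aromatic): 1 H each → 3
  3 × C (aromatic): no H
  2 × C: 3 H each → 6
  1 × C: 2 H
  1 × N: 2 H
  Total hydrogens = 13.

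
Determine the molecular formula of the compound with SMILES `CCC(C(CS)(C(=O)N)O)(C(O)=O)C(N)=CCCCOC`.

Heavy atoms from the SMILES: 13 C, 2 N, 5 O, 1 S.
Implicit hydrogens by atom environment:
  5 × C: 2 H each → 10
  5 × C: no H
  3 × O: no H
  2 × C: 3 H each → 6
  2 × N: 2 H each → 4
  2 × O: 1 H each → 2
  1 × C: 1 H
  1 × S: 1 H
  Total hydrogens = 24.
Molecular formula: C13H24N2O5S

C13H24N2O5S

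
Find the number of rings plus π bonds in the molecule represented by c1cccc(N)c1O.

4

Molecular formula from the SMILES: C6H7NO.
DoU = (2C + 2 + N − H − X)/2 = (2·6 + 2 + 1 − 7 − 0)/2 = 8/2 = 4.
(Structurally: 1 ring(s) + 3 π bond(s) = 4.)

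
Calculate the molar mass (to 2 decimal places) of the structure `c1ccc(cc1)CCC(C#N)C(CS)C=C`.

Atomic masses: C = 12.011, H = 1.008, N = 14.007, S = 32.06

Molecular formula: C14H17NS.
M = 14×12.011 + 17×1.008 + 1×14.007 + 1×32.06 = 231.36 g/mol.

231.36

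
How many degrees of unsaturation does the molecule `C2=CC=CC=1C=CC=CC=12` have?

7

Molecular formula from the SMILES: C10H8.
DoU = (2C + 2 + N − H − X)/2 = (2·10 + 2 + 0 − 8 − 0)/2 = 14/2 = 7.
(Structurally: 2 ring(s) + 5 π bond(s) = 7.)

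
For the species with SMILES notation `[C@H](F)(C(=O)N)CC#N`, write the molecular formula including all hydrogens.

C4H5FN2O

Heavy atoms from the SMILES: 4 C, 1 F, 2 N, 1 O.
Implicit hydrogens by atom environment:
  2 × C: no H
  1 × C: 2 H
  1 × C: 1 H
  1 × F: no H
  1 × N: 2 H
  1 × N: no H
  1 × O: no H
  Total hydrogens = 5.
Molecular formula: C4H5FN2O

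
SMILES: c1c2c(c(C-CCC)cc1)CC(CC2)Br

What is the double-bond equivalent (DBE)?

Molecular formula from the SMILES: C14H19Br.
DoU = (2C + 2 + N − H − X)/2 = (2·14 + 2 + 0 − 19 − 1)/2 = 10/2 = 5.
(Structurally: 2 ring(s) + 3 π bond(s) = 5.)

5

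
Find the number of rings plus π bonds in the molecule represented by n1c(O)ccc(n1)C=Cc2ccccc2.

9

Molecular formula from the SMILES: C12H10N2O.
DoU = (2C + 2 + N − H − X)/2 = (2·12 + 2 + 2 − 10 − 0)/2 = 18/2 = 9.
(Structurally: 2 ring(s) + 7 π bond(s) = 9.)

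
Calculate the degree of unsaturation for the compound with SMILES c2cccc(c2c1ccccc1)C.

Molecular formula from the SMILES: C13H12.
DoU = (2C + 2 + N − H − X)/2 = (2·13 + 2 + 0 − 12 − 0)/2 = 16/2 = 8.
(Structurally: 2 ring(s) + 6 π bond(s) = 8.)

8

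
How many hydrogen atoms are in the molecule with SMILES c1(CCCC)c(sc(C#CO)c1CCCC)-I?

Hydrogens are implicit in SMILES; fill each atom to its normal valence:
  6 × C: 2 H each → 12
  4 × C (aromatic): no H
  2 × C: 3 H each → 6
  2 × C: no H
  1 × I: no H
  1 × O: 1 H
  1 × S (aromatic): no H
  Total hydrogens = 19.

19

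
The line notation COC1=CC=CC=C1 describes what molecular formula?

C7H8O

Heavy atoms from the SMILES: 7 C, 1 O.
Implicit hydrogens by atom environment:
  5 × C (aromatic): 1 H each → 5
  1 × C: 3 H
  1 × C (aromatic): no H
  1 × O: no H
  Total hydrogens = 8.
Molecular formula: C7H8O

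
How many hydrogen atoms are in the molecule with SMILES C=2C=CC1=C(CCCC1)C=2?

12

Hydrogens are implicit in SMILES; fill each atom to its normal valence:
  4 × C: 2 H each → 8
  4 × C (aromatic): 1 H each → 4
  2 × C (aromatic): no H
  Total hydrogens = 12.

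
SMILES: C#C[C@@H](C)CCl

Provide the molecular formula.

Heavy atoms from the SMILES: 5 C, 1 Cl.
Implicit hydrogens by atom environment:
  2 × C: 1 H each → 2
  1 × C: 3 H
  1 × C: 2 H
  1 × C: no H
  1 × Cl: no H
  Total hydrogens = 7.
Molecular formula: C5H7Cl

C5H7Cl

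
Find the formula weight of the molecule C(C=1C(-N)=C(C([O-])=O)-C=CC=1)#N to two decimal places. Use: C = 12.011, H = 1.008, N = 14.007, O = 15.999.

161.14

Molecular formula: C8H5N2O2-.
M = 8×12.011 + 5×1.008 + 2×14.007 + 2×15.999 = 161.14 g/mol.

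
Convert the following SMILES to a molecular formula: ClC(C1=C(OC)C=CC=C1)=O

C8H7ClO2

Heavy atoms from the SMILES: 8 C, 1 Cl, 2 O.
Implicit hydrogens by atom environment:
  4 × C (aromatic): 1 H each → 4
  2 × C (aromatic): no H
  2 × O: no H
  1 × C: 3 H
  1 × C: no H
  1 × Cl: no H
  Total hydrogens = 7.
Molecular formula: C8H7ClO2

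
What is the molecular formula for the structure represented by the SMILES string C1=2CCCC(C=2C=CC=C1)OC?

Heavy atoms from the SMILES: 11 C, 1 O.
Implicit hydrogens by atom environment:
  4 × C (aromatic): 1 H each → 4
  3 × C: 2 H each → 6
  2 × C (aromatic): no H
  1 × C: 3 H
  1 × C: 1 H
  1 × O: no H
  Total hydrogens = 14.
Molecular formula: C11H14O

C11H14O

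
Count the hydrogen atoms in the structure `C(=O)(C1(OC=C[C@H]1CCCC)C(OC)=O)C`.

18

Hydrogens are implicit in SMILES; fill each atom to its normal valence:
  4 × O: no H
  3 × C: 3 H each → 9
  3 × C: 2 H each → 6
  3 × C: 1 H each → 3
  3 × C: no H
  Total hydrogens = 18.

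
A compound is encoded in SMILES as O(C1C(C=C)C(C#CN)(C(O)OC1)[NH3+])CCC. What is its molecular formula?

C12H21N2O3+

Heavy atoms from the SMILES: 12 C, 2 N, 3 O.
Implicit hydrogens by atom environment:
  4 × C: 2 H each → 8
  4 × C: 1 H each → 4
  3 × C: no H
  2 × O: no H
  1 × C: 3 H
  1 × N (charge +1): 3 H
  1 × N: 2 H
  1 × O: 1 H
  Total hydrogens = 21.
Net charge +1.
Molecular formula: C12H21N2O3+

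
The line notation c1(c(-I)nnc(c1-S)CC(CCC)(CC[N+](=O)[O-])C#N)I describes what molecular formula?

Heavy atoms from the SMILES: 12 C, 2 I, 4 N, 2 O, 1 S.
Implicit hydrogens by atom environment:
  5 × C: 2 H each → 10
  4 × C (aromatic): no H
  2 × C: no H
  2 × I: no H
  2 × N (aromatic): no H
  1 × C: 3 H
  1 × N (charge +1): no H
  1 × N: no H
  1 × O: no H
  1 × O (charge -1): no H
  1 × S: 1 H
  Total hydrogens = 14.
Molecular formula: C12H14I2N4O2S

C12H14I2N4O2S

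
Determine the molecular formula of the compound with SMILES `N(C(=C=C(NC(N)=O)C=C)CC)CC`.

Heavy atoms from the SMILES: 10 C, 3 N, 1 O.
Implicit hydrogens by atom environment:
  4 × C: no H
  3 × C: 2 H each → 6
  2 × C: 3 H each → 6
  2 × N: 1 H each → 2
  1 × C: 1 H
  1 × N: 2 H
  1 × O: no H
  Total hydrogens = 17.
Molecular formula: C10H17N3O

C10H17N3O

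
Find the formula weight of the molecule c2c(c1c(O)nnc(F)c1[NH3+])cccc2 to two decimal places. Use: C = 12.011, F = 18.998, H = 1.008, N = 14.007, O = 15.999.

206.20

Molecular formula: C10H9FN3O+.
M = 10×12.011 + 1×18.998 + 9×1.008 + 3×14.007 + 1×15.999 = 206.20 g/mol.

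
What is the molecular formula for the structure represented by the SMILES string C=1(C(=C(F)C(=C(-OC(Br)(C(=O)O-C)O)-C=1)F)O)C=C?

Heavy atoms from the SMILES: 1 Br, 11 C, 2 F, 5 O.
Implicit hydrogens by atom environment:
  5 × C (aromatic): no H
  3 × O: no H
  2 × C: no H
  2 × F: no H
  2 × O: 1 H each → 2
  1 × Br: no H
  1 × C: 3 H
  1 × C: 2 H
  1 × C (aromatic): 1 H
  1 × C: 1 H
  Total hydrogens = 9.
Molecular formula: C11H9BrF2O5

C11H9BrF2O5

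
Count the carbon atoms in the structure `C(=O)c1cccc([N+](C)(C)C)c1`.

The symbol for carbon appears 10 times in the SMILES. Lowercase c denotes aromatic carbon and counts toward C.

10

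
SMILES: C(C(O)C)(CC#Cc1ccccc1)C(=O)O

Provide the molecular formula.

C13H14O3

Heavy atoms from the SMILES: 13 C, 3 O.
Implicit hydrogens by atom environment:
  5 × C (aromatic): 1 H each → 5
  3 × C: no H
  2 × C: 1 H each → 2
  2 × O: 1 H each → 2
  1 × C: 3 H
  1 × C: 2 H
  1 × C (aromatic): no H
  1 × O: no H
  Total hydrogens = 14.
Molecular formula: C13H14O3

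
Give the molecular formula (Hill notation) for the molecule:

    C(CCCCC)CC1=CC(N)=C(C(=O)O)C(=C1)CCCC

Heavy atoms from the SMILES: 18 C, 1 N, 2 O.
Implicit hydrogens by atom environment:
  9 × C: 2 H each → 18
  4 × C (aromatic): no H
  2 × C: 3 H each → 6
  2 × C (aromatic): 1 H each → 2
  1 × C: no H
  1 × N: 2 H
  1 × O: 1 H
  1 × O: no H
  Total hydrogens = 29.
Molecular formula: C18H29NO2

C18H29NO2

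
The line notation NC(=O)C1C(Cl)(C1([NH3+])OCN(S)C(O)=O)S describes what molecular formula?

Heavy atoms from the SMILES: 6 C, 1 Cl, 3 N, 4 O, 2 S.
Implicit hydrogens by atom environment:
  4 × C: no H
  3 × O: no H
  2 × S: 1 H each → 2
  1 × C: 2 H
  1 × C: 1 H
  1 × Cl: no H
  1 × N (charge +1): 3 H
  1 × N: 2 H
  1 × N: no H
  1 × O: 1 H
  Total hydrogens = 11.
Net charge +1.
Molecular formula: C6H11ClN3O4S2+

C6H11ClN3O4S2+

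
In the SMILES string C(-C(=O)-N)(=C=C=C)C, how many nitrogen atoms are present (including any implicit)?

1

The symbol for nitrogen appears 1 time in the SMILES.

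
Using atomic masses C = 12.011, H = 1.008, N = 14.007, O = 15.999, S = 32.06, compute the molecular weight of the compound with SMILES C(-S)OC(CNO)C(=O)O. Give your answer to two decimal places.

167.18

Molecular formula: C4H9NO4S.
M = 4×12.011 + 9×1.008 + 1×14.007 + 4×15.999 + 1×32.06 = 167.18 g/mol.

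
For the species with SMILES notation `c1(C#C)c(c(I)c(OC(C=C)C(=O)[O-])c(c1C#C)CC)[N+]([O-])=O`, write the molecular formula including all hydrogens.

Heavy atoms from the SMILES: 16 C, 1 I, 1 N, 5 O.
Implicit hydrogens by atom environment:
  6 × C (aromatic): no H
  4 × C: 1 H each → 4
  3 × C: no H
  3 × O: no H
  2 × C: 2 H each → 4
  2 × O (charge -1): no H
  1 × C: 3 H
  1 × I: no H
  1 × N (charge +1): no H
  Total hydrogens = 11.
Net charge -1.
Molecular formula: C16H11INO5-

C16H11INO5-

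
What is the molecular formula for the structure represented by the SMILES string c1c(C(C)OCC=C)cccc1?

C11H14O

Heavy atoms from the SMILES: 11 C, 1 O.
Implicit hydrogens by atom environment:
  5 × C (aromatic): 1 H each → 5
  2 × C: 2 H each → 4
  2 × C: 1 H each → 2
  1 × C: 3 H
  1 × C (aromatic): no H
  1 × O: no H
  Total hydrogens = 14.
Molecular formula: C11H14O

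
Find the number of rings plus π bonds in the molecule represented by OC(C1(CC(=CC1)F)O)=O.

3

Molecular formula from the SMILES: C6H7FO3.
DoU = (2C + 2 + N − H − X)/2 = (2·6 + 2 + 0 − 7 − 1)/2 = 6/2 = 3.
(Structurally: 1 ring(s) + 2 π bond(s) = 3.)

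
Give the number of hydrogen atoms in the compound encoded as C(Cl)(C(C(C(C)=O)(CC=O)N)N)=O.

11

Hydrogens are implicit in SMILES; fill each atom to its normal valence:
  3 × C: no H
  3 × O: no H
  2 × C: 1 H each → 2
  2 × N: 2 H each → 4
  1 × C: 3 H
  1 × C: 2 H
  1 × Cl: no H
  Total hydrogens = 11.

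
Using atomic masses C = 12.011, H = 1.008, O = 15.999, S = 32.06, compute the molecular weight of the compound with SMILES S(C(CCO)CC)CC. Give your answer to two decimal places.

Molecular formula: C7H16OS.
M = 7×12.011 + 16×1.008 + 1×15.999 + 1×32.06 = 148.26 g/mol.

148.26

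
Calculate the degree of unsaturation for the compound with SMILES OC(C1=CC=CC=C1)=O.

Molecular formula from the SMILES: C7H6O2.
DoU = (2C + 2 + N − H − X)/2 = (2·7 + 2 + 0 − 6 − 0)/2 = 10/2 = 5.
(Structurally: 1 ring(s) + 4 π bond(s) = 5.)

5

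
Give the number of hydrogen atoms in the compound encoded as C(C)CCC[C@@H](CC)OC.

Hydrogens are implicit in SMILES; fill each atom to its normal valence:
  5 × C: 2 H each → 10
  3 × C: 3 H each → 9
  1 × C: 1 H
  1 × O: no H
  Total hydrogens = 20.

20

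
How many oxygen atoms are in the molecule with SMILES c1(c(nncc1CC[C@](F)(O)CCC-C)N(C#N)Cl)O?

The symbol for oxygen appears 2 times in the SMILES.

2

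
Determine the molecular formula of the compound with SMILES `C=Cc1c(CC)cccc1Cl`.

Heavy atoms from the SMILES: 10 C, 1 Cl.
Implicit hydrogens by atom environment:
  3 × C (aromatic): 1 H each → 3
  3 × C (aromatic): no H
  2 × C: 2 H each → 4
  1 × C: 3 H
  1 × C: 1 H
  1 × Cl: no H
  Total hydrogens = 11.
Molecular formula: C10H11Cl

C10H11Cl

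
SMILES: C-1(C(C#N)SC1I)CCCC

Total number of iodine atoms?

The symbol for iodine appears 1 time in the SMILES.

1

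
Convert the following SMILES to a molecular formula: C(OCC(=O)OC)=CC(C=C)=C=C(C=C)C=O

Heavy atoms from the SMILES: 13 C, 4 O.
Implicit hydrogens by atom environment:
  5 × C: 1 H each → 5
  4 × C: no H
  4 × O: no H
  3 × C: 2 H each → 6
  1 × C: 3 H
  Total hydrogens = 14.
Molecular formula: C13H14O4

C13H14O4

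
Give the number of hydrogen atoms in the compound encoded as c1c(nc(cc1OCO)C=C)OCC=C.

13

Hydrogens are implicit in SMILES; fill each atom to its normal valence:
  4 × C: 2 H each → 8
  3 × C (aromatic): no H
  2 × C (aromatic): 1 H each → 2
  2 × C: 1 H each → 2
  2 × O: no H
  1 × N (aromatic): no H
  1 × O: 1 H
  Total hydrogens = 13.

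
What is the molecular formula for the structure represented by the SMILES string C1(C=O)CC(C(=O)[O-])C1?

Heavy atoms from the SMILES: 6 C, 3 O.
Implicit hydrogens by atom environment:
  3 × C: 1 H each → 3
  2 × C: 2 H each → 4
  2 × O: no H
  1 × C: no H
  1 × O (charge -1): no H
  Total hydrogens = 7.
Net charge -1.
Molecular formula: C6H7O3-

C6H7O3-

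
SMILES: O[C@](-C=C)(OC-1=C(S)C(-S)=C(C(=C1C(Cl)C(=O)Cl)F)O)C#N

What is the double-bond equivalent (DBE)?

Molecular formula from the SMILES: C12H8Cl2FNO4S2.
DoU = (2C + 2 + N − H − X)/2 = (2·12 + 2 + 1 − 8 − 3)/2 = 16/2 = 8.
(Structurally: 1 ring(s) + 7 π bond(s) = 8.)

8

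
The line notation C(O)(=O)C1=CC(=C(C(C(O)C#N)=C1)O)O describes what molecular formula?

Heavy atoms from the SMILES: 9 C, 1 N, 5 O.
Implicit hydrogens by atom environment:
  4 × C (aromatic): no H
  4 × O: 1 H each → 4
  2 × C (aromatic): 1 H each → 2
  2 × C: no H
  1 × C: 1 H
  1 × N: no H
  1 × O: no H
  Total hydrogens = 7.
Molecular formula: C9H7NO5

C9H7NO5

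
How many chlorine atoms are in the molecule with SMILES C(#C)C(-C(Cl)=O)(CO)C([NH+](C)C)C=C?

The symbol for chlorine appears 1 time in the SMILES.

1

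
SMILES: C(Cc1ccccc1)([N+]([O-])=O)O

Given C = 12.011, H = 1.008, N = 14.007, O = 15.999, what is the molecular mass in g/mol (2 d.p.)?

Molecular formula: C8H9NO3.
M = 8×12.011 + 9×1.008 + 1×14.007 + 3×15.999 = 167.16 g/mol.

167.16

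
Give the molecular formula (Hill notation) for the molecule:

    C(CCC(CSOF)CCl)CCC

Heavy atoms from the SMILES: 9 C, 1 Cl, 1 F, 1 O, 1 S.
Implicit hydrogens by atom environment:
  7 × C: 2 H each → 14
  1 × C: 3 H
  1 × C: 1 H
  1 × Cl: no H
  1 × F: no H
  1 × O: no H
  1 × S: no H
  Total hydrogens = 18.
Molecular formula: C9H18ClFOS

C9H18ClFOS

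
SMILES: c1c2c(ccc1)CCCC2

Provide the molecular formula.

Heavy atoms from the SMILES: 10 C.
Implicit hydrogens by atom environment:
  4 × C: 2 H each → 8
  4 × C (aromatic): 1 H each → 4
  2 × C (aromatic): no H
  Total hydrogens = 12.
Molecular formula: C10H12

C10H12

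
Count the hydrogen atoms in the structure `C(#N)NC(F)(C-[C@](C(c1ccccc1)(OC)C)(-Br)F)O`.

Hydrogens are implicit in SMILES; fill each atom to its normal valence:
  5 × C (aromatic): 1 H each → 5
  4 × C: no H
  2 × C: 3 H each → 6
  2 × F: no H
  1 × Br: no H
  1 × C: 2 H
  1 × C (aromatic): no H
  1 × N: 1 H
  1 × N: no H
  1 × O: 1 H
  1 × O: no H
  Total hydrogens = 15.

15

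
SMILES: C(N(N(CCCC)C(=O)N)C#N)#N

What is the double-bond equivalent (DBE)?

Molecular formula from the SMILES: C7H11N5O.
DoU = (2C + 2 + N − H − X)/2 = (2·7 + 2 + 5 − 11 − 0)/2 = 10/2 = 5.
(Structurally: 0 ring(s) + 5 π bond(s) = 5.)

5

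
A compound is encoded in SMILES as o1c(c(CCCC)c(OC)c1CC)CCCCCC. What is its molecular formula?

Heavy atoms from the SMILES: 17 C, 2 O.
Implicit hydrogens by atom environment:
  9 × C: 2 H each → 18
  4 × C: 3 H each → 12
  4 × C (aromatic): no H
  1 × O (aromatic): no H
  1 × O: no H
  Total hydrogens = 30.
Molecular formula: C17H30O2

C17H30O2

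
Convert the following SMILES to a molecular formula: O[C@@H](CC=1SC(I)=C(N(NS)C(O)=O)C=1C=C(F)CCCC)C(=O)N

C14H19FIN3O4S2

Heavy atoms from the SMILES: 14 C, 1 F, 1 I, 3 N, 4 O, 2 S.
Implicit hydrogens by atom environment:
  4 × C: 2 H each → 8
  4 × C (aromatic): no H
  3 × C: no H
  2 × C: 1 H each → 2
  2 × O: 1 H each → 2
  2 × O: no H
  1 × C: 3 H
  1 × F: no H
  1 × I: no H
  1 × N: 2 H
  1 × N: 1 H
  1 × N: no H
  1 × S: 1 H
  1 × S (aromatic): no H
  Total hydrogens = 19.
Molecular formula: C14H19FIN3O4S2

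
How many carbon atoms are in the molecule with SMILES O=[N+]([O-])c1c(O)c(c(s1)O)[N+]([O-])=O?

4

The symbol for carbon appears 4 times in the SMILES. Lowercase c denotes aromatic carbon and counts toward C.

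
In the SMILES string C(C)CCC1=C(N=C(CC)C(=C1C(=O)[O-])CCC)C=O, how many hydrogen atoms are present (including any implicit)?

22

Hydrogens are implicit in SMILES; fill each atom to its normal valence:
  6 × C: 2 H each → 12
  5 × C (aromatic): no H
  3 × C: 3 H each → 9
  2 × O: no H
  1 × C: 1 H
  1 × C: no H
  1 × N (aromatic): no H
  1 × O (charge -1): no H
  Total hydrogens = 22.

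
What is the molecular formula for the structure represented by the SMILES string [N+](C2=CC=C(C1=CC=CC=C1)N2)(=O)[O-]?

Heavy atoms from the SMILES: 10 C, 2 N, 2 O.
Implicit hydrogens by atom environment:
  7 × C (aromatic): 1 H each → 7
  3 × C (aromatic): no H
  1 × N (aromatic): 1 H
  1 × N (charge +1): no H
  1 × O: no H
  1 × O (charge -1): no H
  Total hydrogens = 8.
Molecular formula: C10H8N2O2

C10H8N2O2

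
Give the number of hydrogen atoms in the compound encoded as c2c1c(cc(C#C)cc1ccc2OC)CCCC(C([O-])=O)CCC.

23

Hydrogens are implicit in SMILES; fill each atom to its normal valence:
  5 × C: 2 H each → 10
  5 × C (aromatic): 1 H each → 5
  5 × C (aromatic): no H
  2 × C: 3 H each → 6
  2 × C: 1 H each → 2
  2 × C: no H
  2 × O: no H
  1 × O (charge -1): no H
  Total hydrogens = 23.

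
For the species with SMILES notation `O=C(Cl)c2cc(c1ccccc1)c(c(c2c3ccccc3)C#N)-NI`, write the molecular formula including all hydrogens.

Heavy atoms from the SMILES: 20 C, 1 Cl, 1 I, 2 N, 1 O.
Implicit hydrogens by atom environment:
  11 × C (aromatic): 1 H each → 11
  7 × C (aromatic): no H
  2 × C: no H
  1 × Cl: no H
  1 × I: no H
  1 × N: 1 H
  1 × N: no H
  1 × O: no H
  Total hydrogens = 12.
Molecular formula: C20H12ClIN2O

C20H12ClIN2O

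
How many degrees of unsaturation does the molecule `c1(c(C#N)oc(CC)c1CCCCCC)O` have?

5

Molecular formula from the SMILES: C13H19NO2.
DoU = (2C + 2 + N − H − X)/2 = (2·13 + 2 + 1 − 19 − 0)/2 = 10/2 = 5.
(Structurally: 1 ring(s) + 4 π bond(s) = 5.)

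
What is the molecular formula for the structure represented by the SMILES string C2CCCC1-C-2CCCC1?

Heavy atoms from the SMILES: 10 C.
Implicit hydrogens by atom environment:
  8 × C: 2 H each → 16
  2 × C: 1 H each → 2
  Total hydrogens = 18.
Molecular formula: C10H18

C10H18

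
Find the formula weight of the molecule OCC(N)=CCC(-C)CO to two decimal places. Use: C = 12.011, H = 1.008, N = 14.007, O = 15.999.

Molecular formula: C7H15NO2.
M = 7×12.011 + 15×1.008 + 1×14.007 + 2×15.999 = 145.20 g/mol.

145.20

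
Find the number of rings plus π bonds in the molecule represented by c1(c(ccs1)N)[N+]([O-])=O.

Molecular formula from the SMILES: C4H4N2O2S.
DoU = (2C + 2 + N − H − X)/2 = (2·4 + 2 + 2 − 4 − 0)/2 = 8/2 = 4.
(Structurally: 1 ring(s) + 3 π bond(s) = 4.)

4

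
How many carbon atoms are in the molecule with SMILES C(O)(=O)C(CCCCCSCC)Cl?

9

The symbol for carbon appears 9 times in the SMILES. (Cl is a single chlorine, not C + l.)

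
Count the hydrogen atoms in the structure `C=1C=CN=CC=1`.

Hydrogens are implicit in SMILES; fill each atom to its normal valence:
  5 × C (aromatic): 1 H each → 5
  1 × N (aromatic): no H
  Total hydrogens = 5.

5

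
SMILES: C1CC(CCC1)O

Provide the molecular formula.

Heavy atoms from the SMILES: 6 C, 1 O.
Implicit hydrogens by atom environment:
  5 × C: 2 H each → 10
  1 × C: 1 H
  1 × O: 1 H
  Total hydrogens = 12.
Molecular formula: C6H12O

C6H12O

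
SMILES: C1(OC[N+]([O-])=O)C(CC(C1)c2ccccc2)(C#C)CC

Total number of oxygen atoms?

3

The symbol for oxygen appears 3 times in the SMILES.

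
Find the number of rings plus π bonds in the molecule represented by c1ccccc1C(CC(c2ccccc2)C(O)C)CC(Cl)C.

8

Molecular formula from the SMILES: C20H25ClO.
DoU = (2C + 2 + N − H − X)/2 = (2·20 + 2 + 0 − 25 − 1)/2 = 16/2 = 8.
(Structurally: 2 ring(s) + 6 π bond(s) = 8.)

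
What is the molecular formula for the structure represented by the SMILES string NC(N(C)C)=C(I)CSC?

Heavy atoms from the SMILES: 6 C, 1 I, 2 N, 1 S.
Implicit hydrogens by atom environment:
  3 × C: 3 H each → 9
  2 × C: no H
  1 × C: 2 H
  1 × I: no H
  1 × N: 2 H
  1 × N: no H
  1 × S: no H
  Total hydrogens = 13.
Molecular formula: C6H13IN2S

C6H13IN2S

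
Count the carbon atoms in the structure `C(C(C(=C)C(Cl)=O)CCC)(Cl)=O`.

8

The symbol for carbon appears 8 times in the SMILES. (Cl is a single chlorine, not C + l.)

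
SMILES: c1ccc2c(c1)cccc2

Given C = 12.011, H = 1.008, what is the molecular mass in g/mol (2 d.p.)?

Molecular formula: C10H8.
M = 10×12.011 + 8×1.008 = 128.17 g/mol.

128.17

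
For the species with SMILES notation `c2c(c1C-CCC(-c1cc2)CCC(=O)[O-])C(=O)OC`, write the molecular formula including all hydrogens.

C15H17O4-

Heavy atoms from the SMILES: 15 C, 4 O.
Implicit hydrogens by atom environment:
  5 × C: 2 H each → 10
  3 × C (aromatic): 1 H each → 3
  3 × C (aromatic): no H
  3 × O: no H
  2 × C: no H
  1 × C: 3 H
  1 × C: 1 H
  1 × O (charge -1): no H
  Total hydrogens = 17.
Net charge -1.
Molecular formula: C15H17O4-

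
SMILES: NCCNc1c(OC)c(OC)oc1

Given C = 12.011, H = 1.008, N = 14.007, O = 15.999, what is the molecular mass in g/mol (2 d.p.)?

186.21

Molecular formula: C8H14N2O3.
M = 8×12.011 + 14×1.008 + 2×14.007 + 3×15.999 = 186.21 g/mol.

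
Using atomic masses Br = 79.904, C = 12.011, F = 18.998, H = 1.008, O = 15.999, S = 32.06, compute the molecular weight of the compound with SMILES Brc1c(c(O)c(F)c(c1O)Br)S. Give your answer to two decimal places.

317.95

Molecular formula: C6H3Br2FO2S.
M = 2×79.904 + 6×12.011 + 1×18.998 + 3×1.008 + 2×15.999 + 1×32.06 = 317.95 g/mol.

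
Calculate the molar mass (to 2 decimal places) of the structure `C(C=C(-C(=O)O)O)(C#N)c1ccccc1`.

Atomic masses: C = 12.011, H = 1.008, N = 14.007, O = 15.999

Molecular formula: C11H9NO3.
M = 11×12.011 + 9×1.008 + 1×14.007 + 3×15.999 = 203.20 g/mol.

203.20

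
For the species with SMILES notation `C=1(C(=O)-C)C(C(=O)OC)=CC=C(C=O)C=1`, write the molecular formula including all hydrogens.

C11H10O4

Heavy atoms from the SMILES: 11 C, 4 O.
Implicit hydrogens by atom environment:
  4 × O: no H
  3 × C (aromatic): 1 H each → 3
  3 × C (aromatic): no H
  2 × C: 3 H each → 6
  2 × C: no H
  1 × C: 1 H
  Total hydrogens = 10.
Molecular formula: C11H10O4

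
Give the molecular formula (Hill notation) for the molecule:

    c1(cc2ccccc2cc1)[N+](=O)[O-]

C10H7NO2

Heavy atoms from the SMILES: 10 C, 1 N, 2 O.
Implicit hydrogens by atom environment:
  7 × C (aromatic): 1 H each → 7
  3 × C (aromatic): no H
  1 × N (charge +1): no H
  1 × O: no H
  1 × O (charge -1): no H
  Total hydrogens = 7.
Molecular formula: C10H7NO2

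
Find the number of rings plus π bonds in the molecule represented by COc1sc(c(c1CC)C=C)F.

4

Molecular formula from the SMILES: C9H11FOS.
DoU = (2C + 2 + N − H − X)/2 = (2·9 + 2 + 0 − 11 − 1)/2 = 8/2 = 4.
(Structurally: 1 ring(s) + 3 π bond(s) = 4.)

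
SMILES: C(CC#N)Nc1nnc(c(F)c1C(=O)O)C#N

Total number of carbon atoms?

9

The symbol for carbon appears 9 times in the SMILES. Lowercase c denotes aromatic carbon and counts toward C.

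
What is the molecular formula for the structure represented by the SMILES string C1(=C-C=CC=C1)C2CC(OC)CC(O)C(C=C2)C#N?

Heavy atoms from the SMILES: 16 C, 1 N, 2 O.
Implicit hydrogens by atom environment:
  6 × C: 1 H each → 6
  5 × C (aromatic): 1 H each → 5
  2 × C: 2 H each → 4
  1 × C: 3 H
  1 × C (aromatic): no H
  1 × C: no H
  1 × N: no H
  1 × O: 1 H
  1 × O: no H
  Total hydrogens = 19.
Molecular formula: C16H19NO2

C16H19NO2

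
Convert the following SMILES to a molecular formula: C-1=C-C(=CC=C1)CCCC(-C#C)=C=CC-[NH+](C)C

C17H22N+

Heavy atoms from the SMILES: 17 C, 1 N.
Implicit hydrogens by atom environment:
  5 × C (aromatic): 1 H each → 5
  4 × C: 2 H each → 8
  3 × C: no H
  2 × C: 3 H each → 6
  2 × C: 1 H each → 2
  1 × C (aromatic): no H
  1 × N (charge +1): 1 H
  Total hydrogens = 22.
Net charge +1.
Molecular formula: C17H22N+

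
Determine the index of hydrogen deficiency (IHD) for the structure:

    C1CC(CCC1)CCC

1

Molecular formula from the SMILES: C9H18.
DoU = (2C + 2 + N − H − X)/2 = (2·9 + 2 + 0 − 18 − 0)/2 = 2/2 = 1.
(Structurally: 1 ring(s) + 0 π bond(s) = 1.)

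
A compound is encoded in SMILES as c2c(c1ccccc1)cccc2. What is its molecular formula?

Heavy atoms from the SMILES: 12 C.
Implicit hydrogens by atom environment:
  10 × C (aromatic): 1 H each → 10
  2 × C (aromatic): no H
  Total hydrogens = 10.
Molecular formula: C12H10

C12H10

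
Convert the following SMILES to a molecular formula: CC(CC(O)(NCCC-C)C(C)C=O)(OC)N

Heavy atoms from the SMILES: 12 C, 2 N, 3 O.
Implicit hydrogens by atom environment:
  4 × C: 3 H each → 12
  4 × C: 2 H each → 8
  2 × C: 1 H each → 2
  2 × C: no H
  2 × O: no H
  1 × N: 2 H
  1 × N: 1 H
  1 × O: 1 H
  Total hydrogens = 26.
Molecular formula: C12H26N2O3

C12H26N2O3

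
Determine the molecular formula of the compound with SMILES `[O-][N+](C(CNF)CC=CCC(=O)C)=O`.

C8H13FN2O3

Heavy atoms from the SMILES: 8 C, 1 F, 2 N, 3 O.
Implicit hydrogens by atom environment:
  3 × C: 2 H each → 6
  3 × C: 1 H each → 3
  2 × O: no H
  1 × C: 3 H
  1 × C: no H
  1 × F: no H
  1 × N: 1 H
  1 × N (charge +1): no H
  1 × O (charge -1): no H
  Total hydrogens = 13.
Molecular formula: C8H13FN2O3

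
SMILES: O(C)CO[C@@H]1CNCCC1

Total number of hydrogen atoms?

Hydrogens are implicit in SMILES; fill each atom to its normal valence:
  5 × C: 2 H each → 10
  2 × O: no H
  1 × C: 3 H
  1 × C: 1 H
  1 × N: 1 H
  Total hydrogens = 15.

15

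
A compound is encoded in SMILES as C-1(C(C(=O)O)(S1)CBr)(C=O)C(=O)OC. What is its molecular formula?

C7H7BrO5S

Heavy atoms from the SMILES: 1 Br, 7 C, 5 O, 1 S.
Implicit hydrogens by atom environment:
  4 × C: no H
  4 × O: no H
  1 × Br: no H
  1 × C: 3 H
  1 × C: 2 H
  1 × C: 1 H
  1 × O: 1 H
  1 × S: no H
  Total hydrogens = 7.
Molecular formula: C7H7BrO5S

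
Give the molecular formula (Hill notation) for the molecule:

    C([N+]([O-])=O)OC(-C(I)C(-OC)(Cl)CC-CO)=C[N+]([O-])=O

C9H14ClIN2O7

Heavy atoms from the SMILES: 9 C, 1 Cl, 1 I, 2 N, 7 O.
Implicit hydrogens by atom environment:
  4 × C: 2 H each → 8
  4 × O: no H
  2 × C: 1 H each → 2
  2 × C: no H
  2 × N (charge +1): no H
  2 × O (charge -1): no H
  1 × C: 3 H
  1 × Cl: no H
  1 × I: no H
  1 × O: 1 H
  Total hydrogens = 14.
Molecular formula: C9H14ClIN2O7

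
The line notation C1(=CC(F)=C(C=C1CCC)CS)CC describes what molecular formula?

C12H17FS

Heavy atoms from the SMILES: 12 C, 1 F, 1 S.
Implicit hydrogens by atom environment:
  4 × C: 2 H each → 8
  4 × C (aromatic): no H
  2 × C: 3 H each → 6
  2 × C (aromatic): 1 H each → 2
  1 × F: no H
  1 × S: 1 H
  Total hydrogens = 17.
Molecular formula: C12H17FS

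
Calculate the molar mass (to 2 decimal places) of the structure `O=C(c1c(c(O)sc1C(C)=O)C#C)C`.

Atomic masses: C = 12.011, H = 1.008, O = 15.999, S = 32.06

208.23

Molecular formula: C10H8O3S.
M = 10×12.011 + 8×1.008 + 3×15.999 + 1×32.06 = 208.23 g/mol.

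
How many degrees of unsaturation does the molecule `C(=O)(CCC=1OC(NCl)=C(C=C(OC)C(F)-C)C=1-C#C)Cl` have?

7

Molecular formula from the SMILES: C14H14Cl2FNO3.
DoU = (2C + 2 + N − H − X)/2 = (2·14 + 2 + 1 − 14 − 3)/2 = 14/2 = 7.
(Structurally: 1 ring(s) + 6 π bond(s) = 7.)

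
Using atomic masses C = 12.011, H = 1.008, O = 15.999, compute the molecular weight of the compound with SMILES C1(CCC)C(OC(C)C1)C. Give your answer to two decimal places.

Molecular formula: C9H18O.
M = 9×12.011 + 18×1.008 + 1×15.999 = 142.24 g/mol.

142.24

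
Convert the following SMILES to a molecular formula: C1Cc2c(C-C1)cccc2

C10H12

Heavy atoms from the SMILES: 10 C.
Implicit hydrogens by atom environment:
  4 × C: 2 H each → 8
  4 × C (aromatic): 1 H each → 4
  2 × C (aromatic): no H
  Total hydrogens = 12.
Molecular formula: C10H12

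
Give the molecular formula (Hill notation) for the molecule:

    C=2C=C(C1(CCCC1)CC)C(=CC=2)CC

C15H22

Heavy atoms from the SMILES: 15 C.
Implicit hydrogens by atom environment:
  6 × C: 2 H each → 12
  4 × C (aromatic): 1 H each → 4
  2 × C: 3 H each → 6
  2 × C (aromatic): no H
  1 × C: no H
  Total hydrogens = 22.
Molecular formula: C15H22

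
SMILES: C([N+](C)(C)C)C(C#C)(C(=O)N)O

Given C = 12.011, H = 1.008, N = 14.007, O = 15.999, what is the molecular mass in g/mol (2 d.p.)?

Molecular formula: C8H15N2O2+.
M = 8×12.011 + 15×1.008 + 2×14.007 + 2×15.999 = 171.22 g/mol.

171.22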